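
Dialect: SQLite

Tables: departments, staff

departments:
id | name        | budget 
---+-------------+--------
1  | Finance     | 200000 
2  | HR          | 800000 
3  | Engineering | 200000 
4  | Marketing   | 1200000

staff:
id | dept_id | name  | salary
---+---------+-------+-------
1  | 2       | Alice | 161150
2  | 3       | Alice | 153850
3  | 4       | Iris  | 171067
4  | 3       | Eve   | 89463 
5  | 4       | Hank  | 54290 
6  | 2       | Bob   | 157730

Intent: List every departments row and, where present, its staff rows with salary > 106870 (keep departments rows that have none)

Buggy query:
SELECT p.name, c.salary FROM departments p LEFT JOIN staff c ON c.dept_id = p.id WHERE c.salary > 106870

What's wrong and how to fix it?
Bug: Filtering c.salary in WHERE discards the NULL rows produced by LEFT JOIN, turning it into an inner join

Fix: Move the right-table condition into the ON clause so unmatched parents are kept

Corrected query:
SELECT p.name, c.salary FROM departments p LEFT JOIN staff c ON c.dept_id = p.id AND c.salary > 106870

Result:
name        | salary
------------+-------
Finance     | NULL  
HR          | 157730
HR          | 161150
Engineering | 153850
Marketing   | 171067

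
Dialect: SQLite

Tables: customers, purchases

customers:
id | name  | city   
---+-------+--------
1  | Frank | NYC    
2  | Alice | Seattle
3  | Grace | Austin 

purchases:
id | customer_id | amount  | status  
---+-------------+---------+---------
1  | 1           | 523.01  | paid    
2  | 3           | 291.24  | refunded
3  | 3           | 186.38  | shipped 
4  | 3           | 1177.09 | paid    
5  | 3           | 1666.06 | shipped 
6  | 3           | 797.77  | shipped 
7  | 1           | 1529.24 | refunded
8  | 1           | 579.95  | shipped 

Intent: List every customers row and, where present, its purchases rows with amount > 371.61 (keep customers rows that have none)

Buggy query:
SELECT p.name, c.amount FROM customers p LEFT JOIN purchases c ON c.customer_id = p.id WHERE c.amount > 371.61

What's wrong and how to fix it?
Bug: A WHERE condition on the right-hand table after LEFT JOIN drops unmatched parents

Fix: Move the right-table condition into the ON clause so unmatched parents are kept

Corrected query:
SELECT p.name, c.amount FROM customers p LEFT JOIN purchases c ON c.customer_id = p.id AND c.amount > 371.61

Result:
name  | amount 
------+--------
Frank | 523.01 
Frank | 579.95 
Frank | 1529.24
Alice | NULL   
Grace | 797.77 
Grace | 1177.09
Grace | 1666.06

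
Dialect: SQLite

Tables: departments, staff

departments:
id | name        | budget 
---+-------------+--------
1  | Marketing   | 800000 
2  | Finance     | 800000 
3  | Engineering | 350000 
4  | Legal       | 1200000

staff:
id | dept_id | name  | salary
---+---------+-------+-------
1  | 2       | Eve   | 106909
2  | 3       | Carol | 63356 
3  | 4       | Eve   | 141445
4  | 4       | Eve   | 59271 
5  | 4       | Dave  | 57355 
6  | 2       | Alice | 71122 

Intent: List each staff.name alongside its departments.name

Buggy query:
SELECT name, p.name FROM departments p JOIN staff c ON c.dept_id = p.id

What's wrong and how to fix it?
Bug: Both tables have a 'name' column; the unqualified reference is ambiguous

Fix: Qualify the column with its table alias (c.name)

Corrected query:
SELECT c.name, p.name FROM departments p JOIN staff c ON c.dept_id = p.id

Result:
name  | name       
------+------------
Eve   | Finance    
Carol | Engineering
Eve   | Legal      
Eve   | Legal      
Dave  | Legal      
Alice | Finance    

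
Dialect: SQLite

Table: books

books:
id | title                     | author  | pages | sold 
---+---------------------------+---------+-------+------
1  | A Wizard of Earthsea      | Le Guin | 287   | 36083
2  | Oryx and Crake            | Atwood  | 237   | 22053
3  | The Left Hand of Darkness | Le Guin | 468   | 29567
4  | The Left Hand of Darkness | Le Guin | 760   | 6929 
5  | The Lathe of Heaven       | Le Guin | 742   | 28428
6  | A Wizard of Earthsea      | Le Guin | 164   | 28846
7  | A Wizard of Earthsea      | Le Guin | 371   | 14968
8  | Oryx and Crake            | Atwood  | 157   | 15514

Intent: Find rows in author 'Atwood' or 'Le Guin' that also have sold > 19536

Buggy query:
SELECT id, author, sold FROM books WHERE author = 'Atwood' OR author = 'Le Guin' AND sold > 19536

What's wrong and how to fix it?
Bug: Without parentheses, AND is evaluated before OR, so the sold filter only applies to the 'Le Guin' branch

Fix: Add parentheses around the OR so the AND applies to both alternatives

Corrected query:
SELECT id, author, sold FROM books WHERE (author = 'Atwood' OR author = 'Le Guin') AND sold > 19536

Result:
id | author  | sold 
---+---------+------
1  | Le Guin | 36083
2  | Atwood  | 22053
3  | Le Guin | 29567
5  | Le Guin | 28428
6  | Le Guin | 28846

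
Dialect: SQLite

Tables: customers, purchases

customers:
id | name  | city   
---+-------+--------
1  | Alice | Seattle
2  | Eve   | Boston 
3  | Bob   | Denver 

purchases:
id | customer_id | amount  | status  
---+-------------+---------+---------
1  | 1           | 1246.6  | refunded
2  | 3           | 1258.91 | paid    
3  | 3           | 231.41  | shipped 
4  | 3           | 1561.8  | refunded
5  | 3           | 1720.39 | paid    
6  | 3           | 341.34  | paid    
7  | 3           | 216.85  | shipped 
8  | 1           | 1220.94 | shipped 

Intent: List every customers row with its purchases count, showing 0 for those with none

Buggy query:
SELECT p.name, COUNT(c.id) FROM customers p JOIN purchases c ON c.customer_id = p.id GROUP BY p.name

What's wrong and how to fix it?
Bug: INNER JOIN drops customers rows that have no matching purchases rows

Fix: Use LEFT JOIN so parents without children still appear (COUNT(c.id) gives 0)

Corrected query:
SELECT p.name, COUNT(c.id) FROM customers p LEFT JOIN purchases c ON c.customer_id = p.id GROUP BY p.name

Result:
name  | COUNT(c.id)
------+------------
Alice | 2          
Bob   | 6          
Eve   | 0          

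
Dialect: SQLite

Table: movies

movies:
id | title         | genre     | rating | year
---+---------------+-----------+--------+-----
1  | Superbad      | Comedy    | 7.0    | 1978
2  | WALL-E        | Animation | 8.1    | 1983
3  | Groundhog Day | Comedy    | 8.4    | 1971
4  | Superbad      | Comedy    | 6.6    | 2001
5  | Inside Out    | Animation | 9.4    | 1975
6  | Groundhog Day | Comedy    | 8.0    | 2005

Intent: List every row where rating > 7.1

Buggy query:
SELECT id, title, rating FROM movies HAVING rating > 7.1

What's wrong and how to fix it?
Bug: HAVING filters the output of aggregation, but this query has no GROUP BY and no aggregate functions, so SQLite rejects it (HAVING clause on a non-aggregate query); the condition here is per row

Fix: Use WHERE for row-level filtering

Corrected query:
SELECT id, title, rating FROM movies WHERE rating > 7.1

Result:
id | title         | rating
---+---------------+-------
2  | WALL-E        | 8.1   
3  | Groundhog Day | 8.4   
5  | Inside Out    | 9.4   
6  | Groundhog Day | 8     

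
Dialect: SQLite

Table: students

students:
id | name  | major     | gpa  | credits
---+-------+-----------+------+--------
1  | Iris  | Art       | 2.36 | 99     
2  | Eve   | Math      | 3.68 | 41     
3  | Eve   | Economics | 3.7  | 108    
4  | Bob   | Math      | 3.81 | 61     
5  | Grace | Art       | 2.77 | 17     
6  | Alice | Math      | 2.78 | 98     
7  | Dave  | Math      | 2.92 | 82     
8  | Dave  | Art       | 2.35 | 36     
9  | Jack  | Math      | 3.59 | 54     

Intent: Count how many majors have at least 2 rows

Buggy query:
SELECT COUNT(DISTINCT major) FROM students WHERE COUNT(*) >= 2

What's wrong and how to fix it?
Bug: COUNT(*) cannot appear in WHERE; the per-group count doesn't exist yet

Fix: Group first with HAVING COUNT(*) >= 2, then COUNT the resulting groups

Corrected query:
SELECT COUNT(*) FROM (SELECT major FROM students GROUP BY major HAVING COUNT(*) >= 2)

Result:
COUNT(*)
--------
2       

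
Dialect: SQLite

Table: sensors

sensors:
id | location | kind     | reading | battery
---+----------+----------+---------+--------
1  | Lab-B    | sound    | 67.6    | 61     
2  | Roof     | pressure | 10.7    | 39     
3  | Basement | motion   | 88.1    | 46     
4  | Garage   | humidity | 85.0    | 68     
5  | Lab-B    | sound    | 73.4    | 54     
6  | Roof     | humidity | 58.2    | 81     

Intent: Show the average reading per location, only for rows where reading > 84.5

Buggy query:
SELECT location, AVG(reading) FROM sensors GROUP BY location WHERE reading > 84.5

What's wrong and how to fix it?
Bug: Row-level WHERE must come before GROUP BY in the clause order

Fix: Place WHERE between FROM and GROUP BY

Corrected query:
SELECT location, AVG(reading) FROM sensors WHERE reading > 84.5 GROUP BY location

Result:
location | AVG(reading)
---------+-------------
Basement | 88.1        
Garage   | 85          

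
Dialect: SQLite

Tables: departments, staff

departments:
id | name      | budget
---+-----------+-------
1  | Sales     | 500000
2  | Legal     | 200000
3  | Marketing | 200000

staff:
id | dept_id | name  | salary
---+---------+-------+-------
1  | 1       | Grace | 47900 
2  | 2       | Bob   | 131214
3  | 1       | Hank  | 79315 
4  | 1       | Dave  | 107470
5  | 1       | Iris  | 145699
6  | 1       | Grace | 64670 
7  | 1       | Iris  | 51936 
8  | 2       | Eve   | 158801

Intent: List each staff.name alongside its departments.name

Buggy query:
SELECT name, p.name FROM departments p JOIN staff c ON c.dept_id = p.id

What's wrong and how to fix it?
Bug: Both tables have a 'name' column; the unqualified reference is ambiguous

Fix: Prefix ambiguous columns with the table alias

Corrected query:
SELECT c.name, p.name FROM departments p JOIN staff c ON c.dept_id = p.id

Result:
name  | name 
------+------
Grace | Sales
Bob   | Legal
Hank  | Sales
Dave  | Sales
Iris  | Sales
Grace | Sales
Iris  | Sales
Eve   | Legal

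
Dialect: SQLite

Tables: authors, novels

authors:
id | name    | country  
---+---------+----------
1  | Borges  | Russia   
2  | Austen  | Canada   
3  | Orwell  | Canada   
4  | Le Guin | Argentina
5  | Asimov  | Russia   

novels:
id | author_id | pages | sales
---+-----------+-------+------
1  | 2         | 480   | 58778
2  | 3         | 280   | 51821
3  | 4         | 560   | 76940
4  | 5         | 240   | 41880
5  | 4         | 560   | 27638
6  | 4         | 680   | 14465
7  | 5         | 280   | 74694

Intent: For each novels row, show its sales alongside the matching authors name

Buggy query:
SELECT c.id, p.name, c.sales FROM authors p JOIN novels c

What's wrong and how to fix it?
Bug: JOIN with no ON clause produces a cartesian product; every novels row pairs with every authors row

Fix: Add ON c.author_id = p.id to the JOIN

Corrected query:
SELECT c.id, p.name, c.sales FROM authors p JOIN novels c ON c.author_id = p.id

Result:
id | name    | sales
---+---------+------
1  | Austen  | 58778
2  | Orwell  | 51821
3  | Le Guin | 76940
4  | Asimov  | 41880
5  | Le Guin | 27638
6  | Le Guin | 14465
7  | Asimov  | 74694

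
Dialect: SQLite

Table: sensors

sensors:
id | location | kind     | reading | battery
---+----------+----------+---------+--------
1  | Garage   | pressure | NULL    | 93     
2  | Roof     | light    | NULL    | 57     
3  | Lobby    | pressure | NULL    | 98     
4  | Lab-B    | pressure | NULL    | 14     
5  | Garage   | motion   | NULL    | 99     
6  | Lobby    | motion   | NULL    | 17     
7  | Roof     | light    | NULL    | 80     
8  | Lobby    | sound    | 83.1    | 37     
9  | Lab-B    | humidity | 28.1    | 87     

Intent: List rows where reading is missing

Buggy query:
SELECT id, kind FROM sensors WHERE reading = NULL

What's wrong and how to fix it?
Bug: Comparing to NULL with '=' never matches; NULL = NULL is unknown, not true

Fix: Replace '= NULL' with 'IS NULL'

Corrected query:
SELECT id, kind FROM sensors WHERE reading IS NULL

Result:
id | kind    
---+---------
1  | pressure
2  | light   
3  | pressure
4  | pressure
5  | motion  
6  | motion  
7  | light   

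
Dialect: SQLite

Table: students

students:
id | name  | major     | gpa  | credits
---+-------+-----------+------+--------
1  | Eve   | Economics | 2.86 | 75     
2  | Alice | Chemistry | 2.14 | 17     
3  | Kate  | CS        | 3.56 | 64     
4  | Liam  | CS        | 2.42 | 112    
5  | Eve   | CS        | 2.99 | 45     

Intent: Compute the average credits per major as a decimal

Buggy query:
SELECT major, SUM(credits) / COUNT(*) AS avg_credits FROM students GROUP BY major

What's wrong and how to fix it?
Bug: SUM(credits) and COUNT(*) are both integers; the division truncates the fractional part

Fix: Multiply by 1.0 (or CAST to REAL) to force floating-point division

Corrected query:
SELECT major, SUM(credits) * 1.0 / COUNT(*) AS avg_credits FROM students GROUP BY major

Result:
major     | avg_credits
----------+------------
CS        | 73.666667  
Chemistry | 17         
Economics | 75         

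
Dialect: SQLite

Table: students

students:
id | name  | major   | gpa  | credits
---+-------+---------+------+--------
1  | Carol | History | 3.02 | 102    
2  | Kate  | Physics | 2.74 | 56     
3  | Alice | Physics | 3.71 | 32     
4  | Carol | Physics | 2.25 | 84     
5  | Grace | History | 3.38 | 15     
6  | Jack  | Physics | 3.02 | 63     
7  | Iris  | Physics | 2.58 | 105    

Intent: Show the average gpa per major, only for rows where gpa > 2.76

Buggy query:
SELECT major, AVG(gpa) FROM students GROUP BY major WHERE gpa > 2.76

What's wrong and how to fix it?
Bug: Row-level WHERE must come before GROUP BY in the clause order

Fix: Place WHERE between FROM and GROUP BY

Corrected query:
SELECT major, AVG(gpa) FROM students WHERE gpa > 2.76 GROUP BY major

Result:
major   | AVG(gpa)
--------+---------
History | 3.2     
Physics | 3.365   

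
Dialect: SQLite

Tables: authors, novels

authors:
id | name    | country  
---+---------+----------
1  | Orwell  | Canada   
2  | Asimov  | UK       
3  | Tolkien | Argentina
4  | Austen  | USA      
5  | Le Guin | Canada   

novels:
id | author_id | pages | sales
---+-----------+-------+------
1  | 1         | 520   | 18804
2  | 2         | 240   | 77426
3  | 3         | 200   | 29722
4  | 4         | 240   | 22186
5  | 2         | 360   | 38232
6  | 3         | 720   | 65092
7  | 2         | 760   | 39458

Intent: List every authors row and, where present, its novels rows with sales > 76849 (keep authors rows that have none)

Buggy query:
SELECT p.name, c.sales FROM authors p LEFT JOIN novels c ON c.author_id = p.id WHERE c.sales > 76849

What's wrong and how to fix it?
Bug: Filtering c.sales in WHERE discards the NULL rows produced by LEFT JOIN, turning it into an inner join

Fix: Put 'c.sales > 76849' in the JOIN's ON clause instead of WHERE

Corrected query:
SELECT p.name, c.sales FROM authors p LEFT JOIN novels c ON c.author_id = p.id AND c.sales > 76849

Result:
name    | sales
--------+------
Orwell  | NULL 
Asimov  | 77426
Tolkien | NULL 
Austen  | NULL 
Le Guin | NULL 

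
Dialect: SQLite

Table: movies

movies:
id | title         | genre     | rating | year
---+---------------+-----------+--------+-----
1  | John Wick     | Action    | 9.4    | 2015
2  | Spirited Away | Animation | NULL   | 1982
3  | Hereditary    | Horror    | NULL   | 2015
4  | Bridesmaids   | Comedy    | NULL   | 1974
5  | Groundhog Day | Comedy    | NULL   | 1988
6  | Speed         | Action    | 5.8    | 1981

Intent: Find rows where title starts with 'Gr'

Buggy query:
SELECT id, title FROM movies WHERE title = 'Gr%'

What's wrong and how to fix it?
Bug: Wildcards only work with LIKE; '=' treats '%' as a literal character

Fix: Replace '=' with LIKE so 'Gr%' is treated as a pattern

Corrected query:
SELECT id, title FROM movies WHERE title LIKE 'Gr%'

Result:
id | title        
---+--------------
5  | Groundhog Day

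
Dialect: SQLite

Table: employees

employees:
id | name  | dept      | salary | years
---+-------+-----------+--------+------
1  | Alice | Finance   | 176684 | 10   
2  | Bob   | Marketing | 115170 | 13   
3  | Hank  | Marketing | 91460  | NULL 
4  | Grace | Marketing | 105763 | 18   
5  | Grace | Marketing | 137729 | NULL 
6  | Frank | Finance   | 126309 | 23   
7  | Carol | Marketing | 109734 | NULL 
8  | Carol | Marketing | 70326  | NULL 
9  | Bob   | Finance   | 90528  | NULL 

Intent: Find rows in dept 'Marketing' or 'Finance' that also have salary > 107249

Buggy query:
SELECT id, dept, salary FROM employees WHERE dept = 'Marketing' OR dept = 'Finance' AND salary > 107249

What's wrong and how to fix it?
Bug: Without parentheses, AND is evaluated before OR, so the salary filter only applies to the 'Finance' branch

Fix: Group the OR with parentheses (or use IN), then AND the threshold

Corrected query:
SELECT id, dept, salary FROM employees WHERE (dept = 'Marketing' OR dept = 'Finance') AND salary > 107249

Result:
id | dept      | salary
---+-----------+-------
1  | Finance   | 176684
2  | Marketing | 115170
5  | Marketing | 137729
6  | Finance   | 126309
7  | Marketing | 109734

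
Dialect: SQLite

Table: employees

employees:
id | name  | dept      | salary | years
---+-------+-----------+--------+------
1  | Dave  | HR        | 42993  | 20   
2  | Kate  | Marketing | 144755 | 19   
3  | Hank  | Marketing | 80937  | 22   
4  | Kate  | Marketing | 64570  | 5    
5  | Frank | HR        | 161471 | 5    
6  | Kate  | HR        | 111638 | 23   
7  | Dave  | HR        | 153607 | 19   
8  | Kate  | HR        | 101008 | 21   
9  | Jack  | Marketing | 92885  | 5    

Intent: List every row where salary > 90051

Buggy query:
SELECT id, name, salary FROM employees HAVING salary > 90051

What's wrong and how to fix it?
Bug: HAVING filters the output of aggregation, but this query has no GROUP BY and no aggregate functions, so SQLite rejects it (HAVING clause on a non-aggregate query); the condition here is per row

Fix: Use WHERE for row-level filtering

Corrected query:
SELECT id, name, salary FROM employees WHERE salary > 90051

Result:
id | name  | salary
---+-------+-------
2  | Kate  | 144755
5  | Frank | 161471
6  | Kate  | 111638
7  | Dave  | 153607
8  | Kate  | 101008
9  | Jack  | 92885 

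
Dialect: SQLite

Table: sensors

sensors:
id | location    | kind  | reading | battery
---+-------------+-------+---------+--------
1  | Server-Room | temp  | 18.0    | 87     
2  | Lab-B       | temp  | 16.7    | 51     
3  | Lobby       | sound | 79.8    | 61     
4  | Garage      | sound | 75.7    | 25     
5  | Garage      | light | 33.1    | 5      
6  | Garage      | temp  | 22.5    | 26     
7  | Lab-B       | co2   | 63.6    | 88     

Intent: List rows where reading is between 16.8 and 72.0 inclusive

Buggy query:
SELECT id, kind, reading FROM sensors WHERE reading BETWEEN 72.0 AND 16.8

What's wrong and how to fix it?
Bug: BETWEEN expects the lower bound first; with 72.0 AND 16.8 the range is empty

Fix: Swap the bounds so the smaller value comes first

Corrected query:
SELECT id, kind, reading FROM sensors WHERE reading BETWEEN 16.8 AND 72.0

Result:
id | kind  | reading
---+-------+--------
1  | temp  | 18     
5  | light | 33.1   
6  | temp  | 22.5   
7  | co2   | 63.6   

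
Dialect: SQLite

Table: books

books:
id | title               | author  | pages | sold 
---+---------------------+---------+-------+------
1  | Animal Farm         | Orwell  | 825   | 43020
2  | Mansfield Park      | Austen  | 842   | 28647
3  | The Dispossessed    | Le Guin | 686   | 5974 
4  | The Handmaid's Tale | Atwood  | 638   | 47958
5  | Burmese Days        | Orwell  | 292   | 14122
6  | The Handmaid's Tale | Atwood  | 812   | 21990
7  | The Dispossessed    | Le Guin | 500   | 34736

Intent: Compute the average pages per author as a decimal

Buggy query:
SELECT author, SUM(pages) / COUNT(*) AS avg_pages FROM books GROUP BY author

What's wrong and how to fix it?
Bug: Both operands are integers, so '/' performs integer division and truncates

Fix: Multiply by 1.0 (or CAST to REAL) to force floating-point division

Corrected query:
SELECT author, SUM(pages) * 1.0 / COUNT(*) AS avg_pages FROM books GROUP BY author

Result:
author  | avg_pages
--------+----------
Atwood  | 725      
Austen  | 842      
Le Guin | 593      
Orwell  | 558.5    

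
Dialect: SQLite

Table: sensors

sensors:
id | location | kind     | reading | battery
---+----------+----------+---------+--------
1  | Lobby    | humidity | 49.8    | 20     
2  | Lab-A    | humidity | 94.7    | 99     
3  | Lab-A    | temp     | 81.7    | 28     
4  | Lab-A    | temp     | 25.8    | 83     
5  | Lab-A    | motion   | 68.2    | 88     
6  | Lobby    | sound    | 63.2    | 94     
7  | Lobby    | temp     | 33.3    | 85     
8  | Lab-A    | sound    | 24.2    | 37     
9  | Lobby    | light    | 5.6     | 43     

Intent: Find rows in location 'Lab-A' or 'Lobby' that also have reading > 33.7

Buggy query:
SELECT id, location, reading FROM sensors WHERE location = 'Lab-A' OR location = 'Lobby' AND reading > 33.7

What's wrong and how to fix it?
Bug: Without parentheses, AND is evaluated before OR, so the reading filter only applies to the 'Lobby' branch

Fix: Group the OR with parentheses (or use IN), then AND the threshold

Corrected query:
SELECT id, location, reading FROM sensors WHERE (location = 'Lab-A' OR location = 'Lobby') AND reading > 33.7

Result:
id | location | reading
---+----------+--------
1  | Lobby    | 49.8   
2  | Lab-A    | 94.7   
3  | Lab-A    | 81.7   
5  | Lab-A    | 68.2   
6  | Lobby    | 63.2   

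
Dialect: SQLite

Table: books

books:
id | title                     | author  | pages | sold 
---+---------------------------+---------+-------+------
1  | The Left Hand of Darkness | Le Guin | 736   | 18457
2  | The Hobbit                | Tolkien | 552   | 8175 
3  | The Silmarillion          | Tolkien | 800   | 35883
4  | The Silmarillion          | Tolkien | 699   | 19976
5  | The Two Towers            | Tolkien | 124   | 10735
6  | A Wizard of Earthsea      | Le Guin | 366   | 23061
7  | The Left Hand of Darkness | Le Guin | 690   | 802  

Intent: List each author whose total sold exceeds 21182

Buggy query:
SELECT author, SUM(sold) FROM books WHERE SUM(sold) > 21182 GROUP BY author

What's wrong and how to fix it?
Bug: Aggregate functions cannot appear in a WHERE clause

Fix: Use HAVING (which filters groups after aggregation) instead of WHERE

Corrected query:
SELECT author, SUM(sold) FROM books GROUP BY author HAVING SUM(sold) > 21182

Result:
author  | SUM(sold)
--------+----------
Le Guin | 42320    
Tolkien | 74769    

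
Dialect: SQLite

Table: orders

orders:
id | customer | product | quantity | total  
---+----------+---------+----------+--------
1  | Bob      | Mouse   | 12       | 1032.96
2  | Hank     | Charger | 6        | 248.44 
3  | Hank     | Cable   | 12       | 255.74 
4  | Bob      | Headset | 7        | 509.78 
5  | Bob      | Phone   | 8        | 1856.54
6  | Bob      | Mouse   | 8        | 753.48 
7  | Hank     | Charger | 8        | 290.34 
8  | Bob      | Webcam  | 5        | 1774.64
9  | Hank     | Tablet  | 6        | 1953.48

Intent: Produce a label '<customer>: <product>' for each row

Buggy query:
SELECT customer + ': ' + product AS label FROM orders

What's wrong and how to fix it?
Bug: '+' is numeric addition; on text columns SQLite converts them to 0 instead of concatenating

Fix: Replace + with || to concatenate text

Corrected query:
SELECT customer || ': ' || product AS label FROM orders

Result:
label        
-------------
Bob: Mouse   
Hank: Charger
Hank: Cable  
Bob: Headset 
Bob: Phone   
Bob: Mouse   
Hank: Charger
Bob: Webcam  
Hank: Tablet 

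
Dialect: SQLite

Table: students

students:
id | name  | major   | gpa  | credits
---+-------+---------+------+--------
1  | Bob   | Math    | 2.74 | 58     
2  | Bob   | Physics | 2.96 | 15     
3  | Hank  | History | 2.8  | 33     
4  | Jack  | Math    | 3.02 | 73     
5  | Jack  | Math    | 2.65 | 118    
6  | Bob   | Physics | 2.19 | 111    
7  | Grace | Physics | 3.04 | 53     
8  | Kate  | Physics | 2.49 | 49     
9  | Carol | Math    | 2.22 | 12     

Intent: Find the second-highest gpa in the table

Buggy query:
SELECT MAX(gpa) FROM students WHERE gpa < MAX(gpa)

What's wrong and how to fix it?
Bug: The inner MAX is an aggregate inside WHERE, which is not allowed

Fix: Compute the overall MAX in a subquery, then take MAX of rows below it

Corrected query:
SELECT MAX(gpa) FROM students WHERE gpa < (SELECT MAX(gpa) FROM students)

Result:
MAX(gpa)
--------
3.02    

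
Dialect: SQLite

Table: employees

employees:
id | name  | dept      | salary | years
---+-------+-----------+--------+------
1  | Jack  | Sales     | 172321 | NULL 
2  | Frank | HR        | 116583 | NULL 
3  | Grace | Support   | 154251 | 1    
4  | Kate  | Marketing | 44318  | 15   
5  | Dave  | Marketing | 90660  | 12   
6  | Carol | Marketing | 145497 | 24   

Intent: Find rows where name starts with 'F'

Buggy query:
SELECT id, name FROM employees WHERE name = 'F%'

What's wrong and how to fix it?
Bug: '=' compares the literal string including the % character; pattern matching needs LIKE

Fix: Replace '=' with LIKE so 'F%' is treated as a pattern

Corrected query:
SELECT id, name FROM employees WHERE name LIKE 'F%'

Result:
id | name 
---+------
2  | Frank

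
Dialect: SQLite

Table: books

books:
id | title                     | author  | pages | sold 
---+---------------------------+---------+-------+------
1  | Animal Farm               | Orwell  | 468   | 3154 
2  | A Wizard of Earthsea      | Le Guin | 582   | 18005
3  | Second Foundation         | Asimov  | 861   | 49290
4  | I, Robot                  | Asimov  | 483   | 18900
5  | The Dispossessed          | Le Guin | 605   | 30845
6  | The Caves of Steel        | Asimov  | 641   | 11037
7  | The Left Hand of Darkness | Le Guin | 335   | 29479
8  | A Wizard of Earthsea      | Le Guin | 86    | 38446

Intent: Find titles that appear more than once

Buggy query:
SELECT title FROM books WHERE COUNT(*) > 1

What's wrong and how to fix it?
Bug: COUNT(*) is an aggregate and cannot be used in WHERE

Fix: Group first, then use HAVING for the count condition

Corrected query:
SELECT title FROM books GROUP BY title HAVING COUNT(*) > 1

Result:
title               
--------------------
A Wizard of Earthsea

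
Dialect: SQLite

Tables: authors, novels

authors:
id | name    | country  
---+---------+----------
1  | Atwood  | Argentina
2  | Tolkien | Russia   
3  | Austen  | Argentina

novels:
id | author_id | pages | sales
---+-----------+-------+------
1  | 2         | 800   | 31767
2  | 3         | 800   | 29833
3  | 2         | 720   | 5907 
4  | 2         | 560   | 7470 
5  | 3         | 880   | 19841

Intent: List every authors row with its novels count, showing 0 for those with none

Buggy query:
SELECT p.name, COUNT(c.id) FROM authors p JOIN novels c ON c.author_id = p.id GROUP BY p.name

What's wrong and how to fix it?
Bug: An inner join excludes parents with zero children

Fix: Switch to LEFT JOIN to retain unmatched parent rows

Corrected query:
SELECT p.name, COUNT(c.id) FROM authors p LEFT JOIN novels c ON c.author_id = p.id GROUP BY p.name

Result:
name    | COUNT(c.id)
--------+------------
Atwood  | 0          
Austen  | 2          
Tolkien | 3          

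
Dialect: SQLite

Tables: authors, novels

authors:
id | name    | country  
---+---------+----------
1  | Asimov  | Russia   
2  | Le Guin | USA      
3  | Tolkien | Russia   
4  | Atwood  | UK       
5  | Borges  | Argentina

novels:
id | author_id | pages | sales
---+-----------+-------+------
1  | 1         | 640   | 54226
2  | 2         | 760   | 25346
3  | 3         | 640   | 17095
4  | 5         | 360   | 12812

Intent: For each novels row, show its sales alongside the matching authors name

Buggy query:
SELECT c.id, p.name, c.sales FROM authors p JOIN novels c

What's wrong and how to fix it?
Bug: JOIN with no ON clause produces a cartesian product; every novels row pairs with every authors row

Fix: Add ON c.author_id = p.id to the JOIN

Corrected query:
SELECT c.id, p.name, c.sales FROM authors p JOIN novels c ON c.author_id = p.id

Result:
id | name    | sales
---+---------+------
1  | Asimov  | 54226
2  | Le Guin | 25346
3  | Tolkien | 17095
4  | Borges  | 12812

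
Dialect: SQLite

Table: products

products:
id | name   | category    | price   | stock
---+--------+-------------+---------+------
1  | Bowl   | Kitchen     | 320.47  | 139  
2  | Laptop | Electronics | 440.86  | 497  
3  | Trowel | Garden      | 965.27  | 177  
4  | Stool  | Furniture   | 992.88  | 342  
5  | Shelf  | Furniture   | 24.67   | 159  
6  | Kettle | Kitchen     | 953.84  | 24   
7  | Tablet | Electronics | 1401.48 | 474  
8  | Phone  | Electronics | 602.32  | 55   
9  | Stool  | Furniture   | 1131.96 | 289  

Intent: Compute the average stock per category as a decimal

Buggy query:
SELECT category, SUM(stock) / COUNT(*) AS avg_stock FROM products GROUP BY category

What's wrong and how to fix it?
Bug: Both operands are integers, so '/' performs integer division and truncates

Fix: Cast one side to REAL so the division keeps the fractional part

Corrected query:
SELECT category, SUM(stock) * 1.0 / COUNT(*) AS avg_stock FROM products GROUP BY category

Result:
category    | avg_stock 
------------+-----------
Electronics | 342       
Furniture   | 263.333333
Garden      | 177       
Kitchen     | 81.5      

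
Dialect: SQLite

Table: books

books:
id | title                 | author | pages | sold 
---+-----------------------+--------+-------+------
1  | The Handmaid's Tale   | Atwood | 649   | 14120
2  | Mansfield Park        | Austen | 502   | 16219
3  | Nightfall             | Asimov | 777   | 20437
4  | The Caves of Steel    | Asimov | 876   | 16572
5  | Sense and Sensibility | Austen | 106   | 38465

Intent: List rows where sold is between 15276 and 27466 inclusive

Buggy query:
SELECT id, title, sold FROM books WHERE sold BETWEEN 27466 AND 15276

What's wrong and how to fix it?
Bug: BETWEEN expects the lower bound first; with 27466 AND 15276 the range is empty

Fix: Swap the bounds so the smaller value comes first

Corrected query:
SELECT id, title, sold FROM books WHERE sold BETWEEN 15276 AND 27466

Result:
id | title              | sold 
---+--------------------+------
2  | Mansfield Park     | 16219
3  | Nightfall          | 20437
4  | The Caves of Steel | 16572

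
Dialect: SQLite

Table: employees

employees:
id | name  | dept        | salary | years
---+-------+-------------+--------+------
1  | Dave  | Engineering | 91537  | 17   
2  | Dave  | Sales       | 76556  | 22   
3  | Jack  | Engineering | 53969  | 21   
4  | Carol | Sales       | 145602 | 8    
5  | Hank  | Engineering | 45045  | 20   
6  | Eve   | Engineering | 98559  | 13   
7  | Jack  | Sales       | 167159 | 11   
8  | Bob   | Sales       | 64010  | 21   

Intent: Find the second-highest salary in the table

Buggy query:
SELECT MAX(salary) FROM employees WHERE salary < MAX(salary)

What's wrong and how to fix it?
Bug: MAX(salary) on the right of the comparison is an aggregate-in-WHERE error

Fix: Put the inner MAX in a scalar subquery

Corrected query:
SELECT MAX(salary) FROM employees WHERE salary < (SELECT MAX(salary) FROM employees)

Result:
MAX(salary)
-----------
145602     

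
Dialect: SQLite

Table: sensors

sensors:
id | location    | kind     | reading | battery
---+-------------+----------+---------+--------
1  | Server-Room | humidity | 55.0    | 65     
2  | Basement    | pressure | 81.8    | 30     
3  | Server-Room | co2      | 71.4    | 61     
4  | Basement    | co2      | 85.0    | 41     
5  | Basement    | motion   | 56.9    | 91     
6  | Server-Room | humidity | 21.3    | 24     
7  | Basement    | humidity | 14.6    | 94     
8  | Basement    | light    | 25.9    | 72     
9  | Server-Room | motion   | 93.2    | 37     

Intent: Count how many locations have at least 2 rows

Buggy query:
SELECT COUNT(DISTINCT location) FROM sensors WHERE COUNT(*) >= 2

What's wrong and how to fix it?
Bug: COUNT(*) cannot appear in WHERE; the per-group count doesn't exist yet

Fix: Use a subquery that GROUPs and filters with HAVING, then count its rows

Corrected query:
SELECT COUNT(*) FROM (SELECT location FROM sensors GROUP BY location HAVING COUNT(*) >= 2)

Result:
COUNT(*)
--------
2       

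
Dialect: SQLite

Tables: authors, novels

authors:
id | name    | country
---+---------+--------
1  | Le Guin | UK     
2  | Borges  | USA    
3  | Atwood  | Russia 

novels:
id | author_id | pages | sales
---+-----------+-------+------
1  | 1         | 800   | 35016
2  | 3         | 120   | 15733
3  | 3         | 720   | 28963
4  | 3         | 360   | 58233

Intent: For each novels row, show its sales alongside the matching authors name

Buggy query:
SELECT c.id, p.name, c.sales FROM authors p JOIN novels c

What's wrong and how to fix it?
Bug: JOIN with no ON clause produces a cartesian product; every novels row pairs with every authors row

Fix: Add ON c.author_id = p.id to the JOIN

Corrected query:
SELECT c.id, p.name, c.sales FROM authors p JOIN novels c ON c.author_id = p.id

Result:
id | name    | sales
---+---------+------
1  | Le Guin | 35016
2  | Atwood  | 15733
3  | Atwood  | 28963
4  | Atwood  | 58233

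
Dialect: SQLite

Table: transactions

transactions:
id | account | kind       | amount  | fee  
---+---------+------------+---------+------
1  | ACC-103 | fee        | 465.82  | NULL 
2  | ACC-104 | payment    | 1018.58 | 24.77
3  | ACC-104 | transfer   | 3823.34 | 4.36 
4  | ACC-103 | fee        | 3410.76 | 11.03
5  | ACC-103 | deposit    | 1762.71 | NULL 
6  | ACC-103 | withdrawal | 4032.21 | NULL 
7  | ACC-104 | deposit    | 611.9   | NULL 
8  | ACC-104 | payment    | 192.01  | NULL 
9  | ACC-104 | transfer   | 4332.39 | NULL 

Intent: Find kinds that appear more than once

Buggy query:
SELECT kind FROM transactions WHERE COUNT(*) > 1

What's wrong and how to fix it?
Bug: WHERE can't reference COUNT(*); aggregates are computed after WHERE

Fix: Group first, then use HAVING for the count condition

Corrected query:
SELECT kind FROM transactions GROUP BY kind HAVING COUNT(*) > 1

Result:
kind    
--------
deposit 
fee     
payment 
transfer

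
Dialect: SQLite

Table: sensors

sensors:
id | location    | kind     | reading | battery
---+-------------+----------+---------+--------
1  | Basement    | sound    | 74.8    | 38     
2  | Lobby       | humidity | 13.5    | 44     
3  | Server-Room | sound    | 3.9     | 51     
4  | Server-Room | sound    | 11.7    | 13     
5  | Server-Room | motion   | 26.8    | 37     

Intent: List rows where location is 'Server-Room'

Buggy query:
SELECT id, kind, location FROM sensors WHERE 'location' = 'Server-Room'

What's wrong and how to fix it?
Bug: Single quotes denote string literals in SQL; the column name is being compared as a constant string

Fix: Remove the quotes around the column name (or use double quotes for an identifier)

Corrected query:
SELECT id, kind, location FROM sensors WHERE location = 'Server-Room'

Result:
id | kind   | location   
---+--------+------------
3  | sound  | Server-Room
4  | sound  | Server-Room
5  | motion | Server-Room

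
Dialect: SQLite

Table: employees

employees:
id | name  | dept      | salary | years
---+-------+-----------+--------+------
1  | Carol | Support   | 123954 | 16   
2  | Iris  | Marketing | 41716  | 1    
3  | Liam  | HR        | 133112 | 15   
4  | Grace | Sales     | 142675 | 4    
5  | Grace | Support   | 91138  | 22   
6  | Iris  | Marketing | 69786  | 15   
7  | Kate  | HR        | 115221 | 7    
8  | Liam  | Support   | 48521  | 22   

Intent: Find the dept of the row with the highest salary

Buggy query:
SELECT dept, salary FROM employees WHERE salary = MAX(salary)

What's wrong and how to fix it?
Bug: WHERE is evaluated per row; an aggregate over the whole table isn't defined there

Fix: Use a subquery: WHERE salary = (SELECT MAX(salary) FROM employees)

Corrected query:
SELECT dept, salary FROM employees WHERE salary = (SELECT MAX(salary) FROM employees)

Result:
dept  | salary
------+-------
Sales | 142675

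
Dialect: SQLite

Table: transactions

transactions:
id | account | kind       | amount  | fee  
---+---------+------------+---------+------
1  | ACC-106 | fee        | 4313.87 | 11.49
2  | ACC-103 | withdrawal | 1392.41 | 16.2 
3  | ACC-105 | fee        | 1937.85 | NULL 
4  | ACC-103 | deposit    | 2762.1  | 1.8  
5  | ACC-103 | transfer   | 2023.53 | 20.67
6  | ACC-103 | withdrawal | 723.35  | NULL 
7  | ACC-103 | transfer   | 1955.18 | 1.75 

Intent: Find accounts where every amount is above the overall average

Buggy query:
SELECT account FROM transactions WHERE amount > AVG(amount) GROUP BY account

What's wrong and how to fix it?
Bug: AVG() is an aggregate; it can't sit directly in WHERE

Fix: Compute the overall average in a scalar subquery and compare each group's MIN against it in HAVING

Corrected query:
SELECT account FROM transactions GROUP BY account HAVING MIN(amount) > (SELECT AVG(amount) FROM transactions)

Result:
account
-------
ACC-106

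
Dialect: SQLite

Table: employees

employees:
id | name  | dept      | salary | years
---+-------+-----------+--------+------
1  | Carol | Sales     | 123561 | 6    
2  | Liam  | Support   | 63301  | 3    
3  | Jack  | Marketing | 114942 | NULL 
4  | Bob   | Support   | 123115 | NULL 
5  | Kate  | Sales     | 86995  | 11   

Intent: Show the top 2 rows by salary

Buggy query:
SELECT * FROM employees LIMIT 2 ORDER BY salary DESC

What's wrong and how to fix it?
Bug: LIMIT must come after ORDER BY

Fix: Swap the clauses: ORDER BY first, then LIMIT

Corrected query:
SELECT * FROM employees ORDER BY salary DESC LIMIT 2

Result:
id | name  | dept    | salary | years
---+-------+---------+--------+------
1  | Carol | Sales   | 123561 | 6    
4  | Bob   | Support | 123115 | NULL 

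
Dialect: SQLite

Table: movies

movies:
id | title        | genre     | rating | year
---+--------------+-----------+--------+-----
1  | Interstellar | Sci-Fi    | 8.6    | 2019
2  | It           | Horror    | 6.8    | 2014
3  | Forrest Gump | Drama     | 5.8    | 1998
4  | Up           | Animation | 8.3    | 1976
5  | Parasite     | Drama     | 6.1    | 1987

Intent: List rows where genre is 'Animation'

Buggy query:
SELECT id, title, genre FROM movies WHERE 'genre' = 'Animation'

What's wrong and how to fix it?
Bug: Single quotes denote string literals in SQL; the column name is being compared as a constant string

Fix: Reference the column as genre without single quotes

Corrected query:
SELECT id, title, genre FROM movies WHERE genre = 'Animation'

Result:
id | title | genre    
---+-------+----------
4  | Up    | Animation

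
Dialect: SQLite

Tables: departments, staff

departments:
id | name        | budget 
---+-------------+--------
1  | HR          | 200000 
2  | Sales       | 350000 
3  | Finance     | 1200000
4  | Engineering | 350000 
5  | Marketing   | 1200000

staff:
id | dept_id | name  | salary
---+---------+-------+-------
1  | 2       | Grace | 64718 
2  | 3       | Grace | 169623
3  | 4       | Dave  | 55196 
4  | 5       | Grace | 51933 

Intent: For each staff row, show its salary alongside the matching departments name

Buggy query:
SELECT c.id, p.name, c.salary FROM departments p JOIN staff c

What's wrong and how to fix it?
Bug: Missing join condition: each staff row is matched to all departments rows instead of just its own

Fix: Add ON c.dept_id = p.id to the JOIN

Corrected query:
SELECT c.id, p.name, c.salary FROM departments p JOIN staff c ON c.dept_id = p.id

Result:
id | name        | salary
---+-------------+-------
1  | Sales       | 64718 
2  | Finance     | 169623
3  | Engineering | 55196 
4  | Marketing   | 51933 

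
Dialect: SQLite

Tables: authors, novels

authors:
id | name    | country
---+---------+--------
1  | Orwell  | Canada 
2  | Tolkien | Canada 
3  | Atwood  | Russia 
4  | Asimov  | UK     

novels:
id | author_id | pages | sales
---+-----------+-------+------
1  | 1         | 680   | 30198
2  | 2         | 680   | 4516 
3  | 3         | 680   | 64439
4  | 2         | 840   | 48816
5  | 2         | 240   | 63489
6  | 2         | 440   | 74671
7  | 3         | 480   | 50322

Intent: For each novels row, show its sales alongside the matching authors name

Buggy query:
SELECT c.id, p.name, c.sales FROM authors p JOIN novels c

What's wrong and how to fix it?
Bug: JOIN with no ON clause produces a cartesian product; every novels row pairs with every authors row

Fix: Add ON c.author_id = p.id to the JOIN

Corrected query:
SELECT c.id, p.name, c.sales FROM authors p JOIN novels c ON c.author_id = p.id

Result:
id | name    | sales
---+---------+------
1  | Orwell  | 30198
2  | Tolkien | 4516 
3  | Atwood  | 64439
4  | Tolkien | 48816
5  | Tolkien | 63489
6  | Tolkien | 74671
7  | Atwood  | 50322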